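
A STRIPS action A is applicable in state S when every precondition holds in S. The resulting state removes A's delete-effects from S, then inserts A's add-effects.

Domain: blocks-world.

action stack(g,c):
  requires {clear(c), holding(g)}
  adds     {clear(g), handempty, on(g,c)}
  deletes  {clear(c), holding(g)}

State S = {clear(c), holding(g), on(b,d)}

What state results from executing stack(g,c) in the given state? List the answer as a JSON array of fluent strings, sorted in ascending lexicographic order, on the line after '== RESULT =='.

Compute (S \ del) ∪ add:
  pre ⊆ S: {clear(c), holding(g)} ⊆ S  — applicable
  S \ del = {on(b,d)}
  ∪ add   = {clear(g), handempty, on(b,d), on(g,c)}

== RESULT ==
["clear(g)", "handempty", "on(b,d)", "on(g,c)"]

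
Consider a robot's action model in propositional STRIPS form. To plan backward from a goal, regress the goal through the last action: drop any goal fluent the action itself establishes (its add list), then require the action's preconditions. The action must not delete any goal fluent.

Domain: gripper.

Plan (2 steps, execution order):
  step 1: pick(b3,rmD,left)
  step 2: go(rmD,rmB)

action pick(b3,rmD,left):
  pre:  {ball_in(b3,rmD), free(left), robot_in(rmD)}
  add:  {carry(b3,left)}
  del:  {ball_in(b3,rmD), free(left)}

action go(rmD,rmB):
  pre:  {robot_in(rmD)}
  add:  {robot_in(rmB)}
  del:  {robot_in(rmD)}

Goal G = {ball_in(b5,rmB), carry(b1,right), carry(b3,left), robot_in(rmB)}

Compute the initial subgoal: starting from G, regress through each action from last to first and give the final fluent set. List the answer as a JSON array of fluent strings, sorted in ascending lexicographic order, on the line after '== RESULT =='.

Work backward from the goal:
  through step 2 (go(rmD,rmB)): drop {robot_in(rmB)}, keep {ball_in(b5,rmB), carry(b1,right), carry(b3,left)}, require {robot_in(rmD)}
    → {ball_in(b5,rmB), carry(b1,right), carry(b3,left), robot_in(rmD)}
  through step 1 (pick(b3,rmD,left)): drop {carry(b3,left)}, keep {ball_in(b5,rmB), carry(b1,right), robot_in(rmD)}, require {ball_in(b3,rmD), free(left), robot_in(rmD)}
    → {ball_in(b3,rmD), ball_in(b5,rmB), carry(b1,right), free(left), robot_in(rmD)}

== RESULT ==
["ball_in(b3,rmD)", "ball_in(b5,rmB)", "carry(b1,right)", "free(left)", "robot_in(rmD)"]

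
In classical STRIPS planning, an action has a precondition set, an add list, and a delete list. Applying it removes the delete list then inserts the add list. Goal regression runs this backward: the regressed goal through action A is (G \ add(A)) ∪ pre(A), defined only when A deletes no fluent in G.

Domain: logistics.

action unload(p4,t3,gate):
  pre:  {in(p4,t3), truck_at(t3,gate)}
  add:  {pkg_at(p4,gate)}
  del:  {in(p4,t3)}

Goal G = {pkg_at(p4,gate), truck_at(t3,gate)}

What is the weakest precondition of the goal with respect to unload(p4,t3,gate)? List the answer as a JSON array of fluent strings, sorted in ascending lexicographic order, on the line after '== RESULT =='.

Compute (G \ add) ∪ pre:
  G ∩ del = {}  (empty — regression defined)
  G \ add = {pkg_at(p4,gate), truck_at(t3,gate)} \ {pkg_at(p4,gate)} = {truck_at(t3,gate)}
  ∪ pre   = {truck_at(t3,gate)} ∪ {in(p4,t3), truck_at(t3,gate)}
          = {in(p4,t3), truck_at(t3,gate)}

== RESULT ==
["in(p4,t3)", "truck_at(t3,gate)"]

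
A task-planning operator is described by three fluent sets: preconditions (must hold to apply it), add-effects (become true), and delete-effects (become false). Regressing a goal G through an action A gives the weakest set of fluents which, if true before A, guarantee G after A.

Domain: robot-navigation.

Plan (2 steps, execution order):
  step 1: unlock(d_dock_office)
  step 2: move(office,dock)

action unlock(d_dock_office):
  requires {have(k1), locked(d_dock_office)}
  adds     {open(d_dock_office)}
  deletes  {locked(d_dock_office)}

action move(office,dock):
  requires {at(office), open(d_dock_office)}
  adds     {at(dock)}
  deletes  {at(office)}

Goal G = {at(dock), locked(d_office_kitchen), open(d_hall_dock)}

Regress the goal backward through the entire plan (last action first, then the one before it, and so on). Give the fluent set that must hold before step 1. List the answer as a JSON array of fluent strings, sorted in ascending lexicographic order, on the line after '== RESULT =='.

Regress step by step:
  through step 2 (move(office,dock)): drop {at(dock)}, keep {locked(d_office_kitchen), open(d_hall_dock)}, require {at(office), open(d_dock_office)}
    → {at(office), locked(d_office_kitchen), open(d_dock_office), open(d_hall_dock)}
  through step 1 (unlock(d_dock_office)): drop {open(d_dock_office)}, keep {at(office), locked(d_office_kitchen), open(d_hall_dock)}, require {have(k1), locked(d_dock_office)}
    → {at(office), have(k1), locked(d_dock_office), locked(d_office_kitchen), open(d_hall_dock)}

== RESULT ==
["at(office)", "have(k1)", "locked(d_dock_office)", "locked(d_office_kitchen)", "open(d_hall_dock)"]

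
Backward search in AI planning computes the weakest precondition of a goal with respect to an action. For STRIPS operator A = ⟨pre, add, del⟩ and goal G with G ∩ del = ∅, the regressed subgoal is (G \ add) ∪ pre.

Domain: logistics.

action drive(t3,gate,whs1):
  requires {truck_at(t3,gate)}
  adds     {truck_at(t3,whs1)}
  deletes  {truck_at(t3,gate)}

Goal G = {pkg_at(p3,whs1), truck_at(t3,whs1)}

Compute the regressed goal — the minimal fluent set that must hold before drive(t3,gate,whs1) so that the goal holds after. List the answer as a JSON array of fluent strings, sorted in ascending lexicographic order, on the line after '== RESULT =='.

Regress:
  G ∩ del = {}  (empty — regression defined)
  G \ add = {pkg_at(p3,whs1), truck_at(t3,whs1)} \ {truck_at(t3,whs1)} = {pkg_at(p3,whs1)}
  ∪ pre   = {pkg_at(p3,whs1)} ∪ {truck_at(t3,gate)}
          = {pkg_at(p3,whs1), truck_at(t3,gate)}

== RESULT ==
["pkg_at(p3,whs1)", "truck_at(t3,gate)"]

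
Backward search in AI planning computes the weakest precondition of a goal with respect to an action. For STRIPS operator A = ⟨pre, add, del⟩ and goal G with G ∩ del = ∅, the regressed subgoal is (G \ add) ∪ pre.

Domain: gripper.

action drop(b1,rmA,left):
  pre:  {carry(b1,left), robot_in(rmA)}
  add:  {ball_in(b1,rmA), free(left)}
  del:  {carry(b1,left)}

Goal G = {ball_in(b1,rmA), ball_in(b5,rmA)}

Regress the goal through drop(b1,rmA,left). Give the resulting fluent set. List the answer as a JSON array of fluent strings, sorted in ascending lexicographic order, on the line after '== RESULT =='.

Compute (G \ add) ∪ pre:
  G ∩ del = {}  (empty — regression defined)
  G \ add = {ball_in(b1,rmA), ball_in(b5,rmA)} \ {ball_in(b1,rmA), free(left)} = {ball_in(b5,rmA)}
  ∪ pre   = {ball_in(b5,rmA)} ∪ {carry(b1,left), robot_in(rmA)}
          = {ball_in(b5,rmA), carry(b1,left), robot_in(rmA)}

== RESULT ==
["ball_in(b5,rmA)", "carry(b1,left)", "robot_in(rmA)"]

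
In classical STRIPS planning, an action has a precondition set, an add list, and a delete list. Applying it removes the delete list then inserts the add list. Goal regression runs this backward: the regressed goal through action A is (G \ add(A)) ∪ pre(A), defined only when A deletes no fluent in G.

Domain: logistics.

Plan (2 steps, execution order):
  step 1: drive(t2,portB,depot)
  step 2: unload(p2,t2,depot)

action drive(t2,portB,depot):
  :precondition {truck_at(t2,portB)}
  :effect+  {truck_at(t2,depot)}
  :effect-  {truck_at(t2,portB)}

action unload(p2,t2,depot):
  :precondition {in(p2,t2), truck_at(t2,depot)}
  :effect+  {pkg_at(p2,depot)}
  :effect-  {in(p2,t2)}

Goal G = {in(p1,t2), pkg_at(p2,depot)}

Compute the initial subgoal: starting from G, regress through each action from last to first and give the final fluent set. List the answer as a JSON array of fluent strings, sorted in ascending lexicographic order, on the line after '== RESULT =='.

Work backward from the goal:
  through step 2 (unload(p2,t2,depot)): drop {pkg_at(p2,depot)}, keep {in(p1,t2)}, require {in(p2,t2), truck_at(t2,depot)}
    → {in(p1,t2), in(p2,t2), truck_at(t2,depot)}
  through step 1 (drive(t2,portB,depot)): drop {truck_at(t2,depot)}, keep {in(p1,t2), in(p2,t2)}, require {truck_at(t2,portB)}
    → {in(p1,t2), in(p2,t2), truck_at(t2,portB)}

== RESULT ==
["in(p1,t2)", "in(p2,t2)", "truck_at(t2,portB)"]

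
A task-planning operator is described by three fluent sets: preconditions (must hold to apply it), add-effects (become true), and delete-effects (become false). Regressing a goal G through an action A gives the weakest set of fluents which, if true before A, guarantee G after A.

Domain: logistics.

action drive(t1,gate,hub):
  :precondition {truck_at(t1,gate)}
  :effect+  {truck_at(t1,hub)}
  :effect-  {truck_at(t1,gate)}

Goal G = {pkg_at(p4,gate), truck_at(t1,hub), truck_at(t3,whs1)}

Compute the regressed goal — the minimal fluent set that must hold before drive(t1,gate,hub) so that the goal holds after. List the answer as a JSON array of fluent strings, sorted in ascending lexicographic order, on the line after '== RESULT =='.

Regress:
  G ∩ del = {}  (empty — regression defined)
  G \ add = {pkg_at(p4,gate), truck_at(t1,hub), truck_at(t3,whs1)} \ {truck_at(t1,hub)} = {pkg_at(p4,gate), truck_at(t3,whs1)}
  ∪ pre   = {pkg_at(p4,gate), truck_at(t3,whs1)} ∪ {truck_at(t1,gate)}
          = {pkg_at(p4,gate), truck_at(t1,gate), truck_at(t3,whs1)}

== RESULT ==
["pkg_at(p4,gate)", "truck_at(t1,gate)", "truck_at(t3,whs1)"]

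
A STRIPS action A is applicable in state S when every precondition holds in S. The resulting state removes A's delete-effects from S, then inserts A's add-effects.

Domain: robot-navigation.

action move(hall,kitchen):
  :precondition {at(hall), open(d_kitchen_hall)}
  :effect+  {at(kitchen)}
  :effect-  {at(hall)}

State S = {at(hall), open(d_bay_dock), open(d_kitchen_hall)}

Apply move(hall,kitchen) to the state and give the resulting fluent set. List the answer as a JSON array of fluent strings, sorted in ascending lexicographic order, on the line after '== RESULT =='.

Compute (S \ del) ∪ add:
  pre ⊆ S: {at(hall), open(d_kitchen_hall)} ⊆ S  — applicable
  S \ del = {open(d_bay_dock), open(d_kitchen_hall)}
  ∪ add   = {at(kitchen), open(d_bay_dock), open(d_kitchen_hall)}

== RESULT ==
["at(kitchen)", "open(d_bay_dock)", "open(d_kitchen_hall)"]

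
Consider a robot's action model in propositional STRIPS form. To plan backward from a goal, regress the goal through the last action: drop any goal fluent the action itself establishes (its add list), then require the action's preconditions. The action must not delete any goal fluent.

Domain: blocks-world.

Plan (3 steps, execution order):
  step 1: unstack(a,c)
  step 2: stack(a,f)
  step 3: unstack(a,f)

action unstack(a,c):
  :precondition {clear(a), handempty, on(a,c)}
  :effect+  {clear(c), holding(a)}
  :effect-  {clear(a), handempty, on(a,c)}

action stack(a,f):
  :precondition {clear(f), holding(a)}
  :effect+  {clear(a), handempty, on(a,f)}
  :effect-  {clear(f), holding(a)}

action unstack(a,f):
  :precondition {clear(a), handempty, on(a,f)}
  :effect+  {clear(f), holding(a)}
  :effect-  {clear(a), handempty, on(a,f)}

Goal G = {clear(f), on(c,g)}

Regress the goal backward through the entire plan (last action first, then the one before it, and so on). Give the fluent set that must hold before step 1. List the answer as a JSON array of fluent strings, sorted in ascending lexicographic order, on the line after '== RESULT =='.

Work backward from the goal:
  through step 3 (unstack(a,f)): drop {clear(f)}, keep {on(c,g)}, require {clear(a), handempty, on(a,f)}
    → {clear(a), handempty, on(a,f), on(c,g)}
  through step 2 (stack(a,f)): drop {clear(a), handempty, on(a,f)}, keep {on(c,g)}, require {clear(f), holding(a)}
    → {clear(f), holding(a), on(c,g)}
  through step 1 (unstack(a,c)): drop {holding(a)}, keep {clear(f), on(c,g)}, require {clear(a), handempty, on(a,c)}
    → {clear(a), clear(f), handempty, on(a,c), on(c,g)}

== RESULT ==
["clear(a)", "clear(f)", "handempty", "on(a,c)", "on(c,g)"]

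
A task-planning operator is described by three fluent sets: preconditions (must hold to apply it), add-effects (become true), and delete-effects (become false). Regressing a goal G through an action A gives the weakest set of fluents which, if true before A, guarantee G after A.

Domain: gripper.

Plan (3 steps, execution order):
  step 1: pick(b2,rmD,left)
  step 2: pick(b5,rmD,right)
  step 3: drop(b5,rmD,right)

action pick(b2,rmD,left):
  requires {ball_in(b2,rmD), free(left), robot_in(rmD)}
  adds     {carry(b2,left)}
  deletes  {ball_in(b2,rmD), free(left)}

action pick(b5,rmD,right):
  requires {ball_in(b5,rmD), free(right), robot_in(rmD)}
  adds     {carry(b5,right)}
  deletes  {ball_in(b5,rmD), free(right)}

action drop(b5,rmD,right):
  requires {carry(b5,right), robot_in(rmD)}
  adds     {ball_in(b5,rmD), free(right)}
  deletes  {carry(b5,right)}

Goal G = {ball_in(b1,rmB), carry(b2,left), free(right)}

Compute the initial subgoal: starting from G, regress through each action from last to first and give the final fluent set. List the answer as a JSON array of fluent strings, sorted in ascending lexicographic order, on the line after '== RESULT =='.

Regress step by step:
  through step 3 (drop(b5,rmD,right)): drop {free(right)}, keep {ball_in(b1,rmB), carry(b2,left)}, require {carry(b5,right), robot_in(rmD)}
    → {ball_in(b1,rmB), carry(b2,left), carry(b5,right), robot_in(rmD)}
  through step 2 (pick(b5,rmD,right)): drop {carry(b5,right)}, keep {ball_in(b1,rmB), carry(b2,left), robot_in(rmD)}, require {ball_in(b5,rmD), free(right), robot_in(rmD)}
    → {ball_in(b1,rmB), ball_in(b5,rmD), carry(b2,left), free(right), robot_in(rmD)}
  through step 1 (pick(b2,rmD,left)): drop {carry(b2,left)}, keep {ball_in(b1,rmB), ball_in(b5,rmD), free(right), robot_in(rmD)}, require {ball_in(b2,rmD), free(left), robot_in(rmD)}
    → {ball_in(b1,rmB), ball_in(b2,rmD), ball_in(b5,rmD), free(left), free(right), robot_in(rmD)}

== RESULT ==
["ball_in(b1,rmB)", "ball_in(b2,rmD)", "ball_in(b5,rmD)", "free(left)", "free(right)", "robot_in(rmD)"]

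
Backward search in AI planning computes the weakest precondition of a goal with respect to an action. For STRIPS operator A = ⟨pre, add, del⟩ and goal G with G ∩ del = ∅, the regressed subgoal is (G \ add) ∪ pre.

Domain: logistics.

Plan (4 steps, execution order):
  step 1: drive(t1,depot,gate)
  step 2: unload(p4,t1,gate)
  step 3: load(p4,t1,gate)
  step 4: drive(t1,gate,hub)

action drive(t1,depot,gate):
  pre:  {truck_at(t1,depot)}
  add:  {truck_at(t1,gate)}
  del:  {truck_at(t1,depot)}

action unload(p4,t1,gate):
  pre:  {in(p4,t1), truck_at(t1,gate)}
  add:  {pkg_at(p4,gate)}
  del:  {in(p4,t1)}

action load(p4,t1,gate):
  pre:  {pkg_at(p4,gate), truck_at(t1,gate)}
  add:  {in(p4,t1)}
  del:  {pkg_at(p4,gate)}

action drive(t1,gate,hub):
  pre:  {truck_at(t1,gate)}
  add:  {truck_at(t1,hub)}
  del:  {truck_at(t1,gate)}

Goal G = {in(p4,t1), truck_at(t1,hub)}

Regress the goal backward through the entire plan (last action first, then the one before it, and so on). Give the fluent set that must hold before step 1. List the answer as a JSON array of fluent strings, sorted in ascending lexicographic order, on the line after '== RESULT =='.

Regress step by step:
  through step 4 (drive(t1,gate,hub)): drop {truck_at(t1,hub)}, keep {in(p4,t1)}, require {truck_at(t1,gate)}
    → {in(p4,t1), truck_at(t1,gate)}
  through step 3 (load(p4,t1,gate)): drop {in(p4,t1)}, keep {truck_at(t1,gate)}, require {pkg_at(p4,gate), truck_at(t1,gate)}
    → {pkg_at(p4,gate), truck_at(t1,gate)}
  through step 2 (unload(p4,t1,gate)): drop {pkg_at(p4,gate)}, keep {truck_at(t1,gate)}, require {in(p4,t1), truck_at(t1,gate)}
    → {in(p4,t1), truck_at(t1,gate)}
  through step 1 (drive(t1,depot,gate)): drop {truck_at(t1,gate)}, keep {in(p4,t1)}, require {truck_at(t1,depot)}
    → {in(p4,t1), truck_at(t1,depot)}

== RESULT ==
["in(p4,t1)", "truck_at(t1,depot)"]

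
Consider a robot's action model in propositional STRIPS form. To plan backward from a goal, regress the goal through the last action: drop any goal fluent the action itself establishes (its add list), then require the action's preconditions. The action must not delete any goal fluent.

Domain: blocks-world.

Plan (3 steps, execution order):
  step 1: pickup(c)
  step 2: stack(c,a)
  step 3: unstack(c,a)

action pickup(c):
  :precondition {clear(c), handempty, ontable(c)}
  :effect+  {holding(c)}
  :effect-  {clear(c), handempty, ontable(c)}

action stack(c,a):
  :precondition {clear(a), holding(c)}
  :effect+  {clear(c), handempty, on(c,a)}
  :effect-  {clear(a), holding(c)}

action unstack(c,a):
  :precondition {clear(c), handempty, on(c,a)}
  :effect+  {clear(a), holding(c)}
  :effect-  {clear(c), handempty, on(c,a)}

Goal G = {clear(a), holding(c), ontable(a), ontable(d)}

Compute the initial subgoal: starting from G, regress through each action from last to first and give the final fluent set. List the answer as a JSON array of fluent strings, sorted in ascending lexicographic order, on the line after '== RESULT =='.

Work backward from the goal:
  through step 3 (unstack(c,a)): drop {clear(a), holding(c)}, keep {ontable(a), ontable(d)}, require {clear(c), handempty, on(c,a)}
    → {clear(c), handempty, on(c,a), ontable(a), ontable(d)}
  through step 2 (stack(c,a)): drop {clear(c), handempty, on(c,a)}, keep {ontable(a), ontable(d)}, require {clear(a), holding(c)}
    → {clear(a), holding(c), ontable(a), ontable(d)}
  through step 1 (pickup(c)): drop {holding(c)}, keep {clear(a), ontable(a), ontable(d)}, require {clear(c), handempty, ontable(c)}
    → {clear(a), clear(c), handempty, ontable(a), ontable(c), ontable(d)}

== RESULT ==
["clear(a)", "clear(c)", "handempty", "ontable(a)", "ontable(c)", "ontable(d)"]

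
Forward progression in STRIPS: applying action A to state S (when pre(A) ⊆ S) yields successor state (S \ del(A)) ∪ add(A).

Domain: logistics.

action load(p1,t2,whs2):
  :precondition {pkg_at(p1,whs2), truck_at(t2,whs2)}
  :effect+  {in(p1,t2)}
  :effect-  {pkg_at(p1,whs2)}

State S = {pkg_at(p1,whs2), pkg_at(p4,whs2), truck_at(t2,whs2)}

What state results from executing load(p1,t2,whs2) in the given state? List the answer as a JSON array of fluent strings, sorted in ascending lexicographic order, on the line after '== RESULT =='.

Progress:
  pre ⊆ S: {pkg_at(p1,whs2), truck_at(t2,whs2)} ⊆ S  — applicable
  S \ del = {pkg_at(p4,whs2), truck_at(t2,whs2)}
  ∪ add   = {in(p1,t2), pkg_at(p4,whs2), truck_at(t2,whs2)}

== RESULT ==
["in(p1,t2)", "pkg_at(p4,whs2)", "truck_at(t2,whs2)"]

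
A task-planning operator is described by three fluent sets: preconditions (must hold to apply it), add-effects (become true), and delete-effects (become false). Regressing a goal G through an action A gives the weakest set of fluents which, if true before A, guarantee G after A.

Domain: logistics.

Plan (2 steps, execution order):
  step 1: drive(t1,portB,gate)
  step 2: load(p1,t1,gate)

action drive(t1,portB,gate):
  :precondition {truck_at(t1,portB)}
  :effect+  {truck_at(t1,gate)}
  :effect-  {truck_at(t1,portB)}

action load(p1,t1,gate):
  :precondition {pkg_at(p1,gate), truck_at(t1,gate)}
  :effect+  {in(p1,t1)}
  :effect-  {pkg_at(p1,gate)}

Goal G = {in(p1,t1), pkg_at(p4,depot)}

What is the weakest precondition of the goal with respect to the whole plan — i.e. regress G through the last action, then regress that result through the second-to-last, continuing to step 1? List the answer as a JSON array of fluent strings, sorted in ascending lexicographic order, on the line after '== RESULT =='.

Work backward from the goal:
  through step 2 (load(p1,t1,gate)): drop {in(p1,t1)}, keep {pkg_at(p4,depot)}, require {pkg_at(p1,gate), truck_at(t1,gate)}
    → {pkg_at(p1,gate), pkg_at(p4,depot), truck_at(t1,gate)}
  through step 1 (drive(t1,portB,gate)): drop {truck_at(t1,gate)}, keep {pkg_at(p1,gate), pkg_at(p4,depot)}, require {truck_at(t1,portB)}
    → {pkg_at(p1,gate), pkg_at(p4,depot), truck_at(t1,portB)}

== RESULT ==
["pkg_at(p1,gate)", "pkg_at(p4,depot)", "truck_at(t1,portB)"]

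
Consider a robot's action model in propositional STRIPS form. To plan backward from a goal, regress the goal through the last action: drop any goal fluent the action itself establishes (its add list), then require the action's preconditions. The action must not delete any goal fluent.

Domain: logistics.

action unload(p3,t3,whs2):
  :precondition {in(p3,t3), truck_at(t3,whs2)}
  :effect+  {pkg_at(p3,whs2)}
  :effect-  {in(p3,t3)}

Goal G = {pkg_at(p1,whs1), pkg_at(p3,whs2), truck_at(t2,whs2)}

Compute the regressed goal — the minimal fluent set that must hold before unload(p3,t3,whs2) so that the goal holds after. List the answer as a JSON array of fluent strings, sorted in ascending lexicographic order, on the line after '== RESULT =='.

Regress:
  G ∩ del = {}  (empty — regression defined)
  G \ add = {pkg_at(p1,whs1), pkg_at(p3,whs2), truck_at(t2,whs2)} \ {pkg_at(p3,whs2)} = {pkg_at(p1,whs1), truck_at(t2,whs2)}
  ∪ pre   = {pkg_at(p1,whs1), truck_at(t2,whs2)} ∪ {in(p3,t3), truck_at(t3,whs2)}
          = {in(p3,t3), pkg_at(p1,whs1), truck_at(t2,whs2), truck_at(t3,whs2)}

== RESULT ==
["in(p3,t3)", "pkg_at(p1,whs1)", "truck_at(t2,whs2)", "truck_at(t3,whs2)"]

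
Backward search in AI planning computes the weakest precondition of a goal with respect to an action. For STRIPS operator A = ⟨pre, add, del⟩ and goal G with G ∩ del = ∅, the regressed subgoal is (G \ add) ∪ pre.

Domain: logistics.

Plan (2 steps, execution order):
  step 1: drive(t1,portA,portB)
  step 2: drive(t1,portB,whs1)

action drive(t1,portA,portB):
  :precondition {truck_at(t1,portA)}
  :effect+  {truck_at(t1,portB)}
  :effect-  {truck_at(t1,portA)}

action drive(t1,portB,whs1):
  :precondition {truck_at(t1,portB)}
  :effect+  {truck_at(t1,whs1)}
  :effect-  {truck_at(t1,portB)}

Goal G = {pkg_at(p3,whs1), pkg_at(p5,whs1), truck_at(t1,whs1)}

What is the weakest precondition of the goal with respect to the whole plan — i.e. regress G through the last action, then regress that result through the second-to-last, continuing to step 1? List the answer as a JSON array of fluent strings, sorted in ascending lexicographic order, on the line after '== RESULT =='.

Work backward from the goal:
  through step 2 (drive(t1,portB,whs1)): drop {truck_at(t1,whs1)}, keep {pkg_at(p3,whs1), pkg_at(p5,whs1)}, require {truck_at(t1,portB)}
    → {pkg_at(p3,whs1), pkg_at(p5,whs1), truck_at(t1,portB)}
  through step 1 (drive(t1,portA,portB)): drop {truck_at(t1,portB)}, keep {pkg_at(p3,whs1), pkg_at(p5,whs1)}, require {truck_at(t1,portA)}
    → {pkg_at(p3,whs1), pkg_at(p5,whs1), truck_at(t1,portA)}

== RESULT ==
["pkg_at(p3,whs1)", "pkg_at(p5,whs1)", "truck_at(t1,portA)"]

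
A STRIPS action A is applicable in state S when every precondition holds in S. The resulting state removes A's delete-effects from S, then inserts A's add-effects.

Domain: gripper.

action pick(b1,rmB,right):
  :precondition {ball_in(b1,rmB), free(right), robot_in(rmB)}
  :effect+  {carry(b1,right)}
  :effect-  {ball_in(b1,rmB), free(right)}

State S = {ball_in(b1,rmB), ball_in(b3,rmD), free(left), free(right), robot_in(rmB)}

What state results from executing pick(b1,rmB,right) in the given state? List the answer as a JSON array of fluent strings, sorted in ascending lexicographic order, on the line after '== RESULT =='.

Compute (S \ del) ∪ add:
  pre ⊆ S: {ball_in(b1,rmB), free(right), robot_in(rmB)} ⊆ S  — applicable
  S \ del = {ball_in(b3,rmD), free(left), robot_in(rmB)}
  ∪ add   = {ball_in(b3,rmD), carry(b1,right), free(left), robot_in(rmB)}

== RESULT ==
["ball_in(b3,rmD)", "carry(b1,right)", "free(left)", "robot_in(rmB)"]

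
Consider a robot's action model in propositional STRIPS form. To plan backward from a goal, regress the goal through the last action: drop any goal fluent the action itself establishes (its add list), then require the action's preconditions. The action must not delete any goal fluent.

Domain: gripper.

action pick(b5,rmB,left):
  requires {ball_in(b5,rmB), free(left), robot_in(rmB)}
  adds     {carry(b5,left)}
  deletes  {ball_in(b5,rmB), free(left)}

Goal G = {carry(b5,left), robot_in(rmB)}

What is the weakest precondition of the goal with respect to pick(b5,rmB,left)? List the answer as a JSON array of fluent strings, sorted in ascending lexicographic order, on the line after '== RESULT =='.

Compute (G \ add) ∪ pre:
  G ∩ del = {}  (empty — regression defined)
  G \ add = {carry(b5,left), robot_in(rmB)} \ {carry(b5,left)} = {robot_in(rmB)}
  ∪ pre   = {robot_in(rmB)} ∪ {ball_in(b5,rmB), free(left), robot_in(rmB)}
          = {ball_in(b5,rmB), free(left), robot_in(rmB)}

== RESULT ==
["ball_in(b5,rmB)", "free(left)", "robot_in(rmB)"]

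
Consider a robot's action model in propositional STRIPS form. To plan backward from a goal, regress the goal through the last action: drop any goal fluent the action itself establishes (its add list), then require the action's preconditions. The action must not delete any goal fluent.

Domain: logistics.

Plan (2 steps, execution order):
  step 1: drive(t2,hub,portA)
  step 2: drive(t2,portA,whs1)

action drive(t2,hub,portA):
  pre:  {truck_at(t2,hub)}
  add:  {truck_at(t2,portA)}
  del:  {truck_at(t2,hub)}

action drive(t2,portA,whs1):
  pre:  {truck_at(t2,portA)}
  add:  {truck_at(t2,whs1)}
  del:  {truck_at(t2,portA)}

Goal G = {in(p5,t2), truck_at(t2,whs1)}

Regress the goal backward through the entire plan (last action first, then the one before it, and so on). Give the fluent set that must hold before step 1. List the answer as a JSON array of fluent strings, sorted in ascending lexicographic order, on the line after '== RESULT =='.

Regress step by step:
  through step 2 (drive(t2,portA,whs1)): drop {truck_at(t2,whs1)}, keep {in(p5,t2)}, require {truck_at(t2,portA)}
    → {in(p5,t2), truck_at(t2,portA)}
  through step 1 (drive(t2,hub,portA)): drop {truck_at(t2,portA)}, keep {in(p5,t2)}, require {truck_at(t2,hub)}
    → {in(p5,t2), truck_at(t2,hub)}

== RESULT ==
["in(p5,t2)", "truck_at(t2,hub)"]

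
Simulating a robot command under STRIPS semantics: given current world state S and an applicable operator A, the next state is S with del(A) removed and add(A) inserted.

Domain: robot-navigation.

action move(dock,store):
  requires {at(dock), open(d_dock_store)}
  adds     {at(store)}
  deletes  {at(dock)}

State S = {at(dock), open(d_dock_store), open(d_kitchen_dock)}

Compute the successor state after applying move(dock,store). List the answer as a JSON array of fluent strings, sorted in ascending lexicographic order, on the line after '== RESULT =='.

Progress:
  pre ⊆ S: {at(dock), open(d_dock_store)} ⊆ S  — applicable
  S \ del = {open(d_dock_store), open(d_kitchen_dock)}
  ∪ add   = {at(store), open(d_dock_store), open(d_kitchen_dock)}

== RESULT ==
["at(store)", "open(d_dock_store)", "open(d_kitchen_dock)"]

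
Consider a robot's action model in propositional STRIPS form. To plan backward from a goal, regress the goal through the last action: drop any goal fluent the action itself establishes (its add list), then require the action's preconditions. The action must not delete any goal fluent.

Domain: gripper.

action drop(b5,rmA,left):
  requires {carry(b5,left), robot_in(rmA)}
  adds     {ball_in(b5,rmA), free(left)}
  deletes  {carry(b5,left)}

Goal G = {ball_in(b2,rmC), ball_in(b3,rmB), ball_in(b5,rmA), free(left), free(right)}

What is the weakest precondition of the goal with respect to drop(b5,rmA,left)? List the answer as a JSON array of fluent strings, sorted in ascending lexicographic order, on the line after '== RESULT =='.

Regress:
  G ∩ del = {}  (empty — regression defined)
  G \ add = {ball_in(b2,rmC), ball_in(b3,rmB), ball_in(b5,rmA), free(left), free(right)} \ {ball_in(b5,rmA), free(left)} = {ball_in(b2,rmC), ball_in(b3,rmB), free(right)}
  ∪ pre   = {ball_in(b2,rmC), ball_in(b3,rmB), free(right)} ∪ {carry(b5,left), robot_in(rmA)}
          = {ball_in(b2,rmC), ball_in(b3,rmB), carry(b5,left), free(right), robot_in(rmA)}

== RESULT ==
["ball_in(b2,rmC)", "ball_in(b3,rmB)", "carry(b5,left)", "free(right)", "robot_in(rmA)"]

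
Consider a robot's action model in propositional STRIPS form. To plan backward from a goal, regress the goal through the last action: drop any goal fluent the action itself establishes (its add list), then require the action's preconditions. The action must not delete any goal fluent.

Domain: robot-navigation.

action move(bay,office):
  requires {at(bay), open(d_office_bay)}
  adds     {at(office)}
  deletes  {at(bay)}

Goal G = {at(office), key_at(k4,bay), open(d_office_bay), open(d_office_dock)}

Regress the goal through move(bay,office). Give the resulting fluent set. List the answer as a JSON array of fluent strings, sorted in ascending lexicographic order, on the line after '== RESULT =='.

Compute (G \ add) ∪ pre:
  G ∩ del = {}  (empty — regression defined)
  G \ add = {at(office), key_at(k4,bay), open(d_office_bay), open(d_office_dock)} \ {at(office)} = {key_at(k4,bay), open(d_office_bay), open(d_office_dock)}
  ∪ pre   = {key_at(k4,bay), open(d_office_bay), open(d_office_dock)} ∪ {at(bay), open(d_office_bay)}
          = {at(bay), key_at(k4,bay), open(d_office_bay), open(d_office_dock)}

== RESULT ==
["at(bay)", "key_at(k4,bay)", "open(d_office_bay)", "open(d_office_dock)"]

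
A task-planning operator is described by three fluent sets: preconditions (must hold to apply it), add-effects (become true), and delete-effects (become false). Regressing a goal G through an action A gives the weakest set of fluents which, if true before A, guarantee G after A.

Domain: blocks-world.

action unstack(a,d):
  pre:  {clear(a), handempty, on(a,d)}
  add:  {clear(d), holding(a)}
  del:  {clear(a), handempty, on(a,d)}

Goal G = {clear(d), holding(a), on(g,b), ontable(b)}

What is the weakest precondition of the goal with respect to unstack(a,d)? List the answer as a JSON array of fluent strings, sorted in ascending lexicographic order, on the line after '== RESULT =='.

Compute (G \ add) ∪ pre:
  G ∩ del = {}  (empty — regression defined)
  G \ add = {clear(d), holding(a), on(g,b), ontable(b)} \ {clear(d), holding(a)} = {on(g,b), ontable(b)}
  ∪ pre   = {on(g,b), ontable(b)} ∪ {clear(a), handempty, on(a,d)}
          = {clear(a), handempty, on(a,d), on(g,b), ontable(b)}

== RESULT ==
["clear(a)", "handempty", "on(a,d)", "on(g,b)", "ontable(b)"]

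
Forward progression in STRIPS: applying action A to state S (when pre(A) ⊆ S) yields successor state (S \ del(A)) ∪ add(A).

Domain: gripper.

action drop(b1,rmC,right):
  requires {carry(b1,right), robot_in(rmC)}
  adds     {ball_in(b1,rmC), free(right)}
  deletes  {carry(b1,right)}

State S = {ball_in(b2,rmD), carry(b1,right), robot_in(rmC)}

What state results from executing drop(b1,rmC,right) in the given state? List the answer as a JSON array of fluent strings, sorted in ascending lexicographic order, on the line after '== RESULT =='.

Progress:
  pre ⊆ S: {carry(b1,right), robot_in(rmC)} ⊆ S  — applicable
  S \ del = {ball_in(b2,rmD), robot_in(rmC)}
  ∪ add   = {ball_in(b1,rmC), ball_in(b2,rmD), free(right), robot_in(rmC)}

== RESULT ==
["ball_in(b1,rmC)", "ball_in(b2,rmD)", "free(right)", "robot_in(rmC)"]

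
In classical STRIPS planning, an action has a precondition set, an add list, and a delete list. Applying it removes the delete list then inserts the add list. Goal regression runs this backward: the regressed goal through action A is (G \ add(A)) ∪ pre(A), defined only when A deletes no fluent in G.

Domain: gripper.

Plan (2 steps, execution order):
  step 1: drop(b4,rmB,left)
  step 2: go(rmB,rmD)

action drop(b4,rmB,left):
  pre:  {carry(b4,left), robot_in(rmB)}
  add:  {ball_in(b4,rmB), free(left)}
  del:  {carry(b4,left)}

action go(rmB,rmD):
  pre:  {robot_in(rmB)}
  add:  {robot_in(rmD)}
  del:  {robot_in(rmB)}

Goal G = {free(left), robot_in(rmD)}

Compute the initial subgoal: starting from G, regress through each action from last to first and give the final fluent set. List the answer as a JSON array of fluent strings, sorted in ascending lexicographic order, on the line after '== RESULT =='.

Work backward from the goal:
  through step 2 (go(rmB,rmD)): drop {robot_in(rmD)}, keep {free(left)}, require {robot_in(rmB)}
    → {free(left), robot_in(rmB)}
  through step 1 (drop(b4,rmB,left)): drop {free(left)}, keep {robot_in(rmB)}, require {carry(b4,left), robot_in(rmB)}
    → {carry(b4,left), robot_in(rmB)}

== RESULT ==
["carry(b4,left)", "robot_in(rmB)"]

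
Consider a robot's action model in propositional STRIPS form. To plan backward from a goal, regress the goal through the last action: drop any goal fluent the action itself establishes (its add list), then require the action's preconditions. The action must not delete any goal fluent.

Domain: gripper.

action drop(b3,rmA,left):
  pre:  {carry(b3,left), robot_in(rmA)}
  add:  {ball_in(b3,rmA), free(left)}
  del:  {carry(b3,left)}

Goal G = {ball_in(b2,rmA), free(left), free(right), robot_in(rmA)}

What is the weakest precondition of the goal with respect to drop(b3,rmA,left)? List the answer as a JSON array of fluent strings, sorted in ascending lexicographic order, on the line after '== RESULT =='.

Regress:
  G ∩ del = {}  (empty — regression defined)
  G \ add = {ball_in(b2,rmA), free(left), free(right), robot_in(rmA)} \ {ball_in(b3,rmA), free(left)} = {ball_in(b2,rmA), free(right), robot_in(rmA)}
  ∪ pre   = {ball_in(b2,rmA), free(right), robot_in(rmA)} ∪ {carry(b3,left), robot_in(rmA)}
          = {ball_in(b2,rmA), carry(b3,left), free(right), robot_in(rmA)}

== RESULT ==
["ball_in(b2,rmA)", "carry(b3,left)", "free(right)", "robot_in(rmA)"]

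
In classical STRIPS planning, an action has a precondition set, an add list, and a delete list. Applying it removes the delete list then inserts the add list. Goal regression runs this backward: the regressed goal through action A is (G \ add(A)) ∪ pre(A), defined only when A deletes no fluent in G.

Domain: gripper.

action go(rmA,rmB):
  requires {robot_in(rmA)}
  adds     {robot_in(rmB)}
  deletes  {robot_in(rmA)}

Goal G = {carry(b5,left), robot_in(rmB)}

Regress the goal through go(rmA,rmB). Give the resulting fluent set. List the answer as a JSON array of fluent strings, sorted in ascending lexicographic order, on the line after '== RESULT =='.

Compute (G \ add) ∪ pre:
  G ∩ del = {}  (empty — regression defined)
  G \ add = {carry(b5,left), robot_in(rmB)} \ {robot_in(rmB)} = {carry(b5,left)}
  ∪ pre   = {carry(b5,left)} ∪ {robot_in(rmA)}
          = {carry(b5,left), robot_in(rmA)}

== RESULT ==
["carry(b5,left)", "robot_in(rmA)"]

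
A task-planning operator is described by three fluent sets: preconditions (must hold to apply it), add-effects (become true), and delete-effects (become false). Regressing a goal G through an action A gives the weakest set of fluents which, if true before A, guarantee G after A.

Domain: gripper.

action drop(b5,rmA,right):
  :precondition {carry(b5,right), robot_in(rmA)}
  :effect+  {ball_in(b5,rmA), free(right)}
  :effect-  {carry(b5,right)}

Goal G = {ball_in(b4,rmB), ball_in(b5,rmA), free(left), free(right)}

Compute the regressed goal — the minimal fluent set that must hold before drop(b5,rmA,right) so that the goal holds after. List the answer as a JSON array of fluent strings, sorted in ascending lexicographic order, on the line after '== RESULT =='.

Compute (G \ add) ∪ pre:
  G ∩ del = {}  (empty — regression defined)
  G \ add = {ball_in(b4,rmB), ball_in(b5,rmA), free(left), free(right)} \ {ball_in(b5,rmA), free(right)} = {ball_in(b4,rmB), free(left)}
  ∪ pre   = {ball_in(b4,rmB), free(left)} ∪ {carry(b5,right), robot_in(rmA)}
          = {ball_in(b4,rmB), carry(b5,right), free(left), robot_in(rmA)}

== RESULT ==
["ball_in(b4,rmB)", "carry(b5,right)", "free(left)", "robot_in(rmA)"]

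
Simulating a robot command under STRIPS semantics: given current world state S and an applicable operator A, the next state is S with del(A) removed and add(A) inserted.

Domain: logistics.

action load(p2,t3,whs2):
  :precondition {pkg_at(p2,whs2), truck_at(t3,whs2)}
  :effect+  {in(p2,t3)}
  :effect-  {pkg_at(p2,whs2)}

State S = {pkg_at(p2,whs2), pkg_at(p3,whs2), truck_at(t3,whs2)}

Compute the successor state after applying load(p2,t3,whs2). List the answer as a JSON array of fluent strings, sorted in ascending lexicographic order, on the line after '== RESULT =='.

Compute (S \ del) ∪ add:
  pre ⊆ S: {pkg_at(p2,whs2), truck_at(t3,whs2)} ⊆ S  — applicable
  S \ del = {pkg_at(p3,whs2), truck_at(t3,whs2)}
  ∪ add   = {in(p2,t3), pkg_at(p3,whs2), truck_at(t3,whs2)}

== RESULT ==
["in(p2,t3)", "pkg_at(p3,whs2)", "truck_at(t3,whs2)"]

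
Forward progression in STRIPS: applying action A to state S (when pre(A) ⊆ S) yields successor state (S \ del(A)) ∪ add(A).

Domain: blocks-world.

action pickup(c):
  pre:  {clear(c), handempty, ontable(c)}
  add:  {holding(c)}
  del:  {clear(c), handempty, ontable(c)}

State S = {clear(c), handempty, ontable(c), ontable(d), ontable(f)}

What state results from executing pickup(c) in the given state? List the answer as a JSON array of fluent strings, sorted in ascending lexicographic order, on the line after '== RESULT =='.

Progress:
  pre ⊆ S: {clear(c), handempty, ontable(c)} ⊆ S  — applicable
  S \ del = {ontable(d), ontable(f)}
  ∪ add   = {holding(c), ontable(d), ontable(f)}

== RESULT ==
["holding(c)", "ontable(d)", "ontable(f)"]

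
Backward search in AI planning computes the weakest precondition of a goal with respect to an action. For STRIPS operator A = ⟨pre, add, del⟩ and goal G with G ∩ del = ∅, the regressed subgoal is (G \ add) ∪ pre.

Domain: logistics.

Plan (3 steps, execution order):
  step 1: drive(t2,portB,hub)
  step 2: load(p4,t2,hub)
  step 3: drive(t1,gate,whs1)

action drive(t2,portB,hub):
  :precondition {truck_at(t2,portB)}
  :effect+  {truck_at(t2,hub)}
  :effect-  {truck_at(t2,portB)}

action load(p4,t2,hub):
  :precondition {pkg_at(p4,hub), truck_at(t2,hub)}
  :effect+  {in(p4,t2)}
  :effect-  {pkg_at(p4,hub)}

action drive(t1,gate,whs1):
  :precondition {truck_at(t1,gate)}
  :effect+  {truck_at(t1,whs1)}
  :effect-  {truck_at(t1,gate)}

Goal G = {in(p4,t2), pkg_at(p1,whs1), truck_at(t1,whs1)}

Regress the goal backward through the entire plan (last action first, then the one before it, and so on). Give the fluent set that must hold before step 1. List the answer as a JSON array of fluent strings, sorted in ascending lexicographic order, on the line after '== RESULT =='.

Regress step by step:
  through step 3 (drive(t1,gate,whs1)): drop {truck_at(t1,whs1)}, keep {in(p4,t2), pkg_at(p1,whs1)}, require {truck_at(t1,gate)}
    → {in(p4,t2), pkg_at(p1,whs1), truck_at(t1,gate)}
  through step 2 (load(p4,t2,hub)): drop {in(p4,t2)}, keep {pkg_at(p1,whs1), truck_at(t1,gate)}, require {pkg_at(p4,hub), truck_at(t2,hub)}
    → {pkg_at(p1,whs1), pkg_at(p4,hub), truck_at(t1,gate), truck_at(t2,hub)}
  through step 1 (drive(t2,portB,hub)): drop {truck_at(t2,hub)}, keep {pkg_at(p1,whs1), pkg_at(p4,hub), truck_at(t1,gate)}, require {truck_at(t2,portB)}
    → {pkg_at(p1,whs1), pkg_at(p4,hub), truck_at(t1,gate), truck_at(t2,portB)}

== RESULT ==
["pkg_at(p1,whs1)", "pkg_at(p4,hub)", "truck_at(t1,gate)", "truck_at(t2,portB)"]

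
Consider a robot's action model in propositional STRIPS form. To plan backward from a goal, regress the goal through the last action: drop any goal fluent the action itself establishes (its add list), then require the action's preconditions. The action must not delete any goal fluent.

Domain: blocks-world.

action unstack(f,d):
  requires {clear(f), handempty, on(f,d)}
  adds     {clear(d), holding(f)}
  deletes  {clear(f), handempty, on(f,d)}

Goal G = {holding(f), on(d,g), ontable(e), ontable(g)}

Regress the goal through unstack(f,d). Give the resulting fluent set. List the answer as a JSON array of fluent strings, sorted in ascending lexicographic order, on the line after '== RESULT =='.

Regress:
  G ∩ del = {}  (empty — regression defined)
  G \ add = {holding(f), on(d,g), ontable(e), ontable(g)} \ {clear(d), holding(f)} = {on(d,g), ontable(e), ontable(g)}
  ∪ pre   = {on(d,g), ontable(e), ontable(g)} ∪ {clear(f), handempty, on(f,d)}
          = {clear(f), handempty, on(d,g), on(f,d), ontable(e), ontable(g)}

== RESULT ==
["clear(f)", "handempty", "on(d,g)", "on(f,d)", "ontable(e)", "ontable(g)"]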